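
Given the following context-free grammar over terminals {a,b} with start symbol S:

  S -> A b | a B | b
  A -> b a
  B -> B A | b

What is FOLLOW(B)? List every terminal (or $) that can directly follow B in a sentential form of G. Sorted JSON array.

FIRST sets, iterate to fixpoint:
iter 1:
  A via A→b a: +{b}
  B via B→b: +{b}
  S via S→A b: +{b}
  S via S→a B: +{a}
  FIRST[S]={a,b}  FIRST[A]={b}  FIRST[B]={b}
iter 2: — fixpoint
  FIRST[S]={a,b}  FIRST[A]={b}  FIRST[B]={b}

FOLLOW sets:
seed FOLLOW(S) with $
pass 1:
  B→B A: FOLLOW(B) ⊇ FIRST(A) = {b}; new: +{b}
  B→B A: FOLLOW(A) ⊇ FOLLOW(B) ⊇ {b}; new: +{b}
  S→a B: FOLLOW(B) ⊇ FOLLOW(S) ⊇ {$}; new: +{$}
  FOLLOW[S]={$}  FOLLOW[A]={b}  FOLLOW[B]={$,b}
pass 2:
  B→B A: FOLLOW(A) ⊇ FOLLOW(B) ⊇ {$,b}; new: +{$}
  FOLLOW[S]={$}  FOLLOW[A]={$,b}  FOLLOW[B]={$,b}
pass 3: (stable)
  FOLLOW[S]={$}  FOLLOW[A]={$,b}  FOLLOW[B]={$,b}

FOLLOW(B) = ["$", "b"]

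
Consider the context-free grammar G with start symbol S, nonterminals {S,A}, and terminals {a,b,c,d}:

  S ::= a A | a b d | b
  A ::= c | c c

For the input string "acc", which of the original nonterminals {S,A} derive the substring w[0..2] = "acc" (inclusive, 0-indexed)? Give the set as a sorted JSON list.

Convert to CNF:
  S -> T1 A | T1 X4 | b
  A -> T0 T0 | c
  T0 -> c
  T1 -> a
  T2 -> b
  T3 -> d
  X4 -> T2 T3

CYK table (by increasing span) — only the sub-triangle for w[0..2]:
  T[0,0] 'a' = {T1}  orig:{}
  T[1,1] 'c' = {A,T0}  orig:{A}
  T[2,2] 'c' = {A,T0}  orig:{A}
  T[0,1] 'ac' = {S}
  T[1,2] 'cc' = {A}
  T[0,2] 'acc' = {S}

Original NTs in T[0,2] deriving "acc": ["S"]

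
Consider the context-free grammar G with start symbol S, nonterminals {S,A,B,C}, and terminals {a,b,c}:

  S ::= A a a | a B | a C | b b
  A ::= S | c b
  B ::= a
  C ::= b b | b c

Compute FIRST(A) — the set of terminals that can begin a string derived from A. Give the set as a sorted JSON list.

Compute FIRST by fixpoint:
iter 1:
  A via A→c b: +{c}
  B via B→a: +{a}
  C via C→b b: +{b}
  S via S→A a a: +{c}
  S via S→a B: +{a}
  S via S→b b: +{b}
  FIRST(S)={a,b,c}  FIRST(A)={c}  FIRST(B)={a}  FIRST(C)={b}
iter 2:
  A via A→S: +{a,b}
  FIRST(S)={a,b,c}  FIRST(A)={a,b,c}  FIRST(B)={a}  FIRST(C)={b}
iter 3: (stable)
  FIRST(S)={a,b,c}  FIRST(A)={a,b,c}  FIRST(B)={a}  FIRST(C)={b}

FIRST(A) = ["a", "b", "c"]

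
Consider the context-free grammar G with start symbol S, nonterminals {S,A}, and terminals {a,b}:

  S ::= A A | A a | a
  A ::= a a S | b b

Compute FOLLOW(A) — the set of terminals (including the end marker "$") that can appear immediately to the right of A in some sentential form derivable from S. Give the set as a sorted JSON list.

FIRST iteration:
round 1:
  A via A→a a S: +{a}
  A via A→b b: +{b}
  S via S→A A: +{a,b}
  FIRST(S)={a,b}  FIRST(A)={a,b}
round 2: done
  FIRST(S)={a,b}  FIRST(A)={a,b}

FOLLOW iteration:
initialize: $ ∈ FOLLOW(S)
iter 1:
  S→A A: FOLLOW(A) ⊇ FIRST(A) = {a,b}; new: +{a,b}
  S→A A: FOLLOW(A) ⊇ FOLLOW(S) ⊇ {$}; new: +{$}
  S: {$}  A: {$,a,b}
iter 2:
  A→a a S: FOLLOW(S) ⊇ FOLLOW(A) ⊇ {$,a,b}; new: +{a,b}
  S: {$,a,b}  A: {$,a,b}
iter 3: done
  S: {$,a,b}  A: {$,a,b}

FOLLOW(A) = ["$", "a", "b"]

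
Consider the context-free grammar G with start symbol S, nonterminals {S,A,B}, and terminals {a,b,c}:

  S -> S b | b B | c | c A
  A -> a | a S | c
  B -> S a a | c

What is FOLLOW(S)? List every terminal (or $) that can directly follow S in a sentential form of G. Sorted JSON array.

Compute FIRST by fixpoint:
pass 1:
  A via A→a: +{a}
  A via A→c: +{c}
  B via B→c: +{c}
  S via S→b B: +{b}
  S via S→c: +{c}
  FIRST[S]={b,c}  FIRST[A]={a,c}  FIRST[B]={c}
pass 2:
  B via B→S a a: +{b}
  FIRST[S]={b,c}  FIRST[A]={a,c}  FIRST[B]={b,c}
pass 3: (stable)
  FIRST[S]={b,c}  FIRST[A]={a,c}  FIRST[B]={b,c}

Compute FOLLOW by fixpoint:
FOLLOW(S) := {$}
round 1:
  B→S a a: FOLLOW(S) ⊇ FIRST(a) = {a}; new: +{a}
  S→S b: FOLLOW(S) ⊇ FIRST(b) = {b}; new: +{b}
  S→b B: FOLLOW(B) ⊇ FOLLOW(S) ⊇ {$,a,b}; new: +{$,a,b}
  S→c A: FOLLOW(A) ⊇ FOLLOW(S) ⊇ {$,a,b}; new: +{$,a,b}
  S: {$,a,b}  A: {$,a,b}  B: {$,a,b}
round 2: (no change)
  S: {$,a,b}  A: {$,a,b}  B: {$,a,b}

FOLLOW(S) = ["$", "a", "b"]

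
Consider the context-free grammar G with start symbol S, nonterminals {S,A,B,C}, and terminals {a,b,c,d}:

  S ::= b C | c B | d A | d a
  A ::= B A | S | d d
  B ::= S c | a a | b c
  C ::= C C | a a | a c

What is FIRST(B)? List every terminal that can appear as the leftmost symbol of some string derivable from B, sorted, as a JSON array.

Compute FIRST by fixpoint:
iter 1:
  A via A→d d: +{d}
  B via B→a a: +{a}
  B via B→b c: +{b}
  C via C→a a: +{a}
  S via S→b C: +{b}
  S via S→c B: +{c}
  S via S→d A: +{d}
  FIRST[S]={b,c,d}  FIRST[A]={d}  FIRST[B]={a,b}  FIRST[C]={a}
iter 2:
  A via A→B A: +{a,b}
  A via A→S: +{c}
  B via B→S c: +{c,d}
  FIRST[S]={b,c,d}  FIRST[A]={a,b,c,d}  FIRST[B]={a,b,c,d}  FIRST[C]={a}
iter 3: done
  FIRST[S]={b,c,d}  FIRST[A]={a,b,c,d}  FIRST[B]={a,b,c,d}  FIRST[C]={a}

FIRST(B) = ["a", "b", "c", "d"]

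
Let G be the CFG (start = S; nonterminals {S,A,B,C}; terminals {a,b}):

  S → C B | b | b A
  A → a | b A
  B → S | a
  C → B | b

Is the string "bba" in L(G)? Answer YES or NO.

CNF form of G:
  S -> C B | T0 A | b
  A -> T0 A | a
  B -> C B | T0 A | a | b
  C -> C B | T0 A | a | b
  T0 -> b

CYK fill:
  [0..0]={B,C,S,T0}  "b"  orig:{B,C,S}
  [1..1]={B,C,S,T0}  "b"  orig:{B,C,S}
  [2..2]={A,B,C}  "a"
  [0..1]={B,C,S}  "bb"
  [1..2]={A,B,C,S}  "ba"
  [0..2]={A,B,C,S}  "bba"

S ∈ T[0,2] ⇒ YES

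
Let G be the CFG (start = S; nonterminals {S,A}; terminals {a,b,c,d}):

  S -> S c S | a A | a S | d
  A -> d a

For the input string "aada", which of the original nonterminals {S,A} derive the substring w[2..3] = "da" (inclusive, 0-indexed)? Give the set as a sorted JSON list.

Convert to CNF:
  S -> S X3 | T1 A | T1 S | d
  A -> T0 T1
  T0 -> d
  T1 -> a
  T2 -> c
  X3 -> T2 S

CYK table (by increasing span) (cells [i..j] with 2 ≤ i ≤ j ≤ 3 only):
  [2..2]={S,T0}  "d"  orig:{S}
  [3..3]={T1}  "a"  orig:{}
  [2..3]={A}  "da"

Original NTs in T[2,3] deriving "da": ["A"]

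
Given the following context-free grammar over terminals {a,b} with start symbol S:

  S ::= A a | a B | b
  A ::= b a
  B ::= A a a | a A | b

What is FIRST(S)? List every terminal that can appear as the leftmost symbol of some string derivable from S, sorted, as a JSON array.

FIRST sets, iterate to fixpoint:
round 1:
  A via A→b a: +{b}
  B via B→A a a: +{b}
  B via B→a A: +{a}
  S via S→A a: +{b}
  S via S→a B: +{a}
  S: {a,b}  A: {b}  B: {a,b}
round 2: (no change)
  S: {a,b}  A: {b}  B: {a,b}

FIRST(S) = ["a", "b"]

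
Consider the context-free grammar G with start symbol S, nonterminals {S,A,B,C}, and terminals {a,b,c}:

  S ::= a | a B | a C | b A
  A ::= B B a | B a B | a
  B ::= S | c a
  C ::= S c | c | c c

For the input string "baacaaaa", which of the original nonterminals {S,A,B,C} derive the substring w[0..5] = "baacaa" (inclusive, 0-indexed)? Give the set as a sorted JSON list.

CNF form of G:
  S -> T0 B | T0 C | T1 A | a
  A -> B X3 | B X4 | a
  B -> T0 B | T0 C | T1 A | T2 T0 | a
  C -> S T2 | T2 T2 | c
  T0 -> a
  T1 -> b
  T2 -> c
  X3 -> B T0
  X4 -> T0 B

CYK table (by increasing span) (cells [i..j] with 0 ≤ i ≤ j ≤ 5 only):
  T[0,0] 'b' = {T1}  orig:{}
  T[1,1] 'a' = {A,B,S,T0}  orig:{A,B,S}
  T[2,2] 'a' = {A,B,S,T0}  orig:{A,B,S}
  T[3,3] 'c' = {C,T2}  orig:{C}
  T[4,4] 'a' = {A,B,S,T0}  orig:{A,B,S}
  T[5,5] 'a' = {A,B,S,T0}  orig:{A,B,S}
  T[0,1] 'ba' = {B,S}
  T[1,2] 'aa' = {B,S,X3,X4}  orig:{B,S}
  T[2,3] 'ac' = {B,C,S}
  T[3,4] 'ca' = {B}
  T[4,5] 'aa' = {B,S,X3,X4}  orig:{B,S}
  T[0,2] 'baa' = {X3}  orig:{}
  T[1,3] 'aac' = {B,C,S,X4}  orig:{B,C,S}
  T[2,4] 'aca' = {B,S,X3,X4}  orig:{B,S}
  T[3,5] 'caa' = {X3}  orig:{}
  T[0,3] 'baac' = ∅
  T[1,4] 'aaca' = {A,B,S,X3,X4}  orig:{A,B,S}
  T[2,5] 'acaa' = {A,X3}  orig:{A}
  T[0,4] 'baaca' = {A,B,S}
  T[1,5] 'aacaa' = {A,X3}  orig:{A}
  T[0,5] 'baacaa' = {A,B,S,X3}  orig:{A,B,S}

Original NTs in T[0,5] deriving "baacaa": ["A", "B", "S"]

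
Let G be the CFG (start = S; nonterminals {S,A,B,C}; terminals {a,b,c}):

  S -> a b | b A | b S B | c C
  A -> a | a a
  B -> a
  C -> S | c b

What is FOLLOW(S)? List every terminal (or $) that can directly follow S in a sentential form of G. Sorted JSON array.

Compute FIRST by fixpoint:
round 1:
  A via A→a: +{a}
  B via B→a: +{a}
  C via C→c b: +{c}
  S via S→a b: +{a}
  S via S→b A: +{b}
  S via S→c C: +{c}
  FIRST[S]={a,b,c}  FIRST[A]={a}  FIRST[B]={a}  FIRST[C]={c}
round 2:
  C via C→S: +{a,b}
  FIRST[S]={a,b,c}  FIRST[A]={a}  FIRST[B]={a}  FIRST[C]={a,b,c}
round 3: done
  FIRST[S]={a,b,c}  FIRST[A]={a}  FIRST[B]={a}  FIRST[C]={a,b,c}

Compute FOLLOW by fixpoint:
seed FOLLOW(S) with $
pass 1:
  S→b A: FOLLOW(A) ⊇ FOLLOW(S) ⊇ {$}; new: +{$}
  S→b S B: FOLLOW(S) ⊇ FIRST(B) = {a}; new: +{a}
  S→b S B: FOLLOW(B) ⊇ FOLLOW(S) ⊇ {$,a}; new: +{$,a}
  S→c C: FOLLOW(C) ⊇ FOLLOW(S) ⊇ {$,a}; new: +{$,a}
  FOLLOW[S]={$,a}  FOLLOW[A]={$}  FOLLOW[B]={$,a}  FOLLOW[C]={$,a}
pass 2:
  S→b A: FOLLOW(A) ⊇ FOLLOW(S) ⊇ {$,a}; new: +{a}
  FOLLOW[S]={$,a}  FOLLOW[A]={$,a}  FOLLOW[B]={$,a}  FOLLOW[C]={$,a}
pass 3: (no change)
  FOLLOW[S]={$,a}  FOLLOW[A]={$,a}  FOLLOW[B]={$,a}  FOLLOW[C]={$,a}

FOLLOW(S) = ["$", "a"]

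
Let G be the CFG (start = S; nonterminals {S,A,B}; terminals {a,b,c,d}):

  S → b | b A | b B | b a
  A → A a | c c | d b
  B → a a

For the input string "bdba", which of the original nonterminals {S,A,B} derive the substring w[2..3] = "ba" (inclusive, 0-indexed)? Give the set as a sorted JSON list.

CNF form of G:
  S -> T3 A | T3 B | T3 T0 | b
  A -> A T0 | T1 T1 | T2 T3
  B -> T0 T0
  T0 -> a
  T1 -> c
  T2 -> d
  T3 -> b

CYK fill (cells [i..j] with 2 ≤ i ≤ j ≤ 3 only):
  [2..2]={S,T3}  "b"  orig:{S}
  [3..3]={T0}  "a"  orig:{}
  [2..3]={S}  "ba"

Original NTs in T[2,3] deriving "ba": ["S"]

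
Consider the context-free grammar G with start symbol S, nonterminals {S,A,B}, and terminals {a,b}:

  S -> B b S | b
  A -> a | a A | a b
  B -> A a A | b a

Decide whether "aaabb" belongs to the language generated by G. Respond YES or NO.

CNF form of G:
  S -> B X3 | b
  A -> T0 A | T0 T1 | a
  B -> A X2 | T1 T0
  T0 -> a
  T1 -> b
  X2 -> T0 A
  X3 -> T1 S

CYK table (by increasing span):
  T[0,0] 'a' = {A,T0}  orig:{A}
  T[1,1] 'a' = {A,T0}  orig:{A}
  T[2,2] 'a' = {A,T0}  orig:{A}
  T[3,3] 'b' = {S,T1}  orig:{S}
  T[4,4] 'b' = {S,T1}  orig:{S}
  T[0,1] 'aa' = {A,X2}  orig:{A}
  T[1,2] 'aa' = {A,X2}  orig:{A}
  T[2,3] 'ab' = {A}
  T[3,4] 'bb' = {X3}  orig:{}
  T[0,2] 'aaa' = {A,B,X2}  orig:{A,B}
  T[1,3] 'aab' = {A,X2}  orig:{A}
  T[2,4] 'abb' = ∅
  T[0,3] 'aaab' = {A,B,X2}  orig:{A,B}
  T[1,4] 'aabb' = ∅
  T[0,4] 'aaabb' = {S}

S ∈ T[0,4] ⇒ YES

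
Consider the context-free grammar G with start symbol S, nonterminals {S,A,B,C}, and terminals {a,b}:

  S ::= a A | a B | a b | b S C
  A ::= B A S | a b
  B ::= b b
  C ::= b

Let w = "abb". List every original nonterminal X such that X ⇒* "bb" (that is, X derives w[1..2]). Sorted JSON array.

Convert to CNF:
  S -> T0 A | T0 B | T0 T1 | T1 X3
  A -> B X2 | T0 T1
  B -> T1 T1
  C -> b
  T0 -> a
  T1 -> b
  X2 -> A S
  X3 -> S C

Fill CYK table bottom-up (cells [i..j] with 1 ≤ i ≤ j ≤ 2 only):
  [1..1]={C,T1}  "b"  orig:{C}
  [2..2]={C,T1}  "b"  orig:{C}
  [1..2]={B}  "bb"

Original NTs in T[1,2] deriving "bb": ["B"]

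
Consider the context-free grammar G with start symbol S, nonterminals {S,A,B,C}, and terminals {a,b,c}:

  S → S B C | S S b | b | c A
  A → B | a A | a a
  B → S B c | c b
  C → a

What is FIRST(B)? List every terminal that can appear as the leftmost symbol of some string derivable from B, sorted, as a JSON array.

FIRST sets, iterate to fixpoint:
iter 1:
  A via A→a A: +{a}
  B via B→c b: +{c}
  C via C→a: +{a}
  S via S→b: +{b}
  S via S→c A: +{c}
  FIRST(S)={b,c}  FIRST(A)={a}  FIRST(B)={c}  FIRST(C)={a}
iter 2:
  A via A→B: +{c}
  B via B→S B c: +{b}
  FIRST(S)={b,c}  FIRST(A)={a,c}  FIRST(B)={b,c}  FIRST(C)={a}
iter 3:
  A via A→B: +{b}
  FIRST(S)={b,c}  FIRST(A)={a,b,c}  FIRST(B)={b,c}  FIRST(C)={a}
iter 4: — fixpoint
  FIRST(S)={b,c}  FIRST(A)={a,b,c}  FIRST(B)={b,c}  FIRST(C)={a}

FIRST(B) = ["b", "c"]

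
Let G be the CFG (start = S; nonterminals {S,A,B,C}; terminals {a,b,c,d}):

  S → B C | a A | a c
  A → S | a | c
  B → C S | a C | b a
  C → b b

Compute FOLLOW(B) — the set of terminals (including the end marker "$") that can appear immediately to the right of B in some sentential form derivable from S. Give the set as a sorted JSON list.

FIRST iteration:
round 1:
  A via A→a: +{a}
  A via A→c: +{c}
  B via B→a C: +{a}
  B via B→b a: +{b}
  C via C→b b: +{b}
  S via S→B C: +{a,b}
  S: {a,b}  A: {a,c}  B: {a,b}  C: {b}
round 2:
  A via A→S: +{b}
  S: {a,b}  A: {a,b,c}  B: {a,b}  C: {b}
round 3: — fixpoint
  S: {a,b}  A: {a,b,c}  B: {a,b}  C: {b}

FOLLOW iteration:
FOLLOW(S) := {$}
iter 1:
  B→C S: FOLLOW(C) ⊇ FIRST(S) = {a,b}; new: +{a,b}
  S→B C: FOLLOW(B) ⊇ FIRST(C) = {b}; new: +{b}
  S→B C: FOLLOW(C) ⊇ FOLLOW(S) ⊇ {$}; new: +{$}
  S→a A: FOLLOW(A) ⊇ FOLLOW(S) ⊇ {$}; new: +{$}
  FOLLOW[S]={$}  FOLLOW[A]={$}  FOLLOW[B]={b}  FOLLOW[C]={$,a,b}
iter 2:
  B→C S: FOLLOW(S) ⊇ FOLLOW(B) ⊇ {b}; new: +{b}
  S→a A: FOLLOW(A) ⊇ FOLLOW(S) ⊇ {$,b}; new: +{b}
  FOLLOW[S]={$,b}  FOLLOW[A]={$,b}  FOLLOW[B]={b}  FOLLOW[C]={$,a,b}
iter 3: — fixpoint
  FOLLOW[S]={$,b}  FOLLOW[A]={$,b}  FOLLOW[B]={b}  FOLLOW[C]={$,a,b}

FOLLOW(B) = ["b"]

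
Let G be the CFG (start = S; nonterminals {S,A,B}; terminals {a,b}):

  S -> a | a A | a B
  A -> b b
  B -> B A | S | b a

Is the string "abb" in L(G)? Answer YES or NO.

CNF form of G:
  S -> T1 A | T1 B | a
  A -> T0 T0
  B -> B A | T0 T1 | T1 A | T1 B | a
  T0 -> b
  T1 -> a

Fill CYK table bottom-up:
  cell(0,0) a: {B,S,T1}  orig:{B,S}
  cell(1,1) b: {T0}  orig:{}
  cell(2,2) b: {T0}  orig:{}
  cell(0,1) ab: ∅
  cell(1,2) bb: {A}
  cell(0,2) abb: {B,S}

S ∈ T[0,2] ⇒ YES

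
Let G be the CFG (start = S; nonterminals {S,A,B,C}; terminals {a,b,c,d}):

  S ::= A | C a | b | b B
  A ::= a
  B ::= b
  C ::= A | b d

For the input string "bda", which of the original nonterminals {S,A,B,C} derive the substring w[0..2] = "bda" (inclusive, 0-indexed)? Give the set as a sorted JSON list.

CNF form of G:
  S -> C T2 | T0 B | a | b
  A -> a
  B -> b
  C -> T0 T1 | a
  T0 -> b
  T1 -> d
  T2 -> a

CYK table (by increasing span) (cells [i..j] with 0 ≤ i ≤ j ≤ 2 only):
  [0..0]={B,S,T0}  "b"  orig:{B,S}
  [1..1]={T1}  "d"  orig:{}
  [2..2]={A,C,S,T2}  "a"  orig:{A,C,S}
  [0..1]={C}  "bd"
  [1..2]=∅  "da"
  [0..2]={S}  "bda"

Original NTs in T[0,2] deriving "bda": ["S"]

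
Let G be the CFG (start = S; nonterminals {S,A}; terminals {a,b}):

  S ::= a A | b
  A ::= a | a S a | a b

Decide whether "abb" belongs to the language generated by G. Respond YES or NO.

CNF form of G:
  S -> T0 A | b
  A -> T0 T1 | T0 X2 | a
  T0 -> a
  T1 -> b
  X2 -> S T0

CYK fill:
  cell(0,0) a: {A,T0}  orig:{A}
  cell(1,1) b: {S,T1}  orig:{S}
  cell(2,2) b: {S,T1}  orig:{S}
  cell(0,1) ab: {A}
  cell(1,2) bb: ∅
  cell(0,2) abb: ∅

S ∉ T[0,2] ⇒ NO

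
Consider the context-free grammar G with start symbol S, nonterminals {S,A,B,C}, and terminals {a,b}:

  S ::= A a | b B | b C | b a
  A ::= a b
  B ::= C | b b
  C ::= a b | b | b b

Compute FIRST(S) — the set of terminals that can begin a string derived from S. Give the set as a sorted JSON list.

FIRST iteration:
iter 1:
  A via A→a b: +{a}
  B via B→b b: +{b}
  C via C→a b: +{a}
  C via C→b: +{b}
  S via S→A a: +{a}
  S via S→b B: +{b}
  FIRST(S)={a,b}  FIRST(A)={a}  FIRST(B)={b}  FIRST(C)={a,b}
iter 2:
  B via B→C: +{a}
  FIRST(S)={a,b}  FIRST(A)={a}  FIRST(B)={a,b}  FIRST(C)={a,b}
iter 3: done
  FIRST(S)={a,b}  FIRST(A)={a}  FIRST(B)={a,b}  FIRST(C)={a,b}

FIRST(S) = ["a", "b"]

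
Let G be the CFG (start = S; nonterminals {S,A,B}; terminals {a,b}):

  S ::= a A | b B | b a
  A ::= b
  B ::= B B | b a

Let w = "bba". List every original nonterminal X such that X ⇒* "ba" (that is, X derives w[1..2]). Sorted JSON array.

CNF form of G:
  S -> T0 B | T0 T1 | T1 A
  A -> b
  B -> B B | T0 T1
  T0 -> b
  T1 -> a

Fill CYK table bottom-up, restricted to cells inside w[1..2]:
  T[1,1] 'b' = {A,T0}  orig:{A}
  T[2,2] 'a' = {T1}  orig:{}
  T[1,2] 'ba' = {B,S}

Original NTs in T[1,2] deriving "ba": ["B", "S"]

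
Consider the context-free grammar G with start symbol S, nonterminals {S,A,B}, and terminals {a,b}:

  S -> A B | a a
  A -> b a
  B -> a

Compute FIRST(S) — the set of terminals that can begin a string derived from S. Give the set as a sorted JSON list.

FIRST sets, iterate to fixpoint:
pass 1:
  A via A→b a: +{b}
  B via B→a: +{a}
  S via S→A B: +{b}
  S via S→a a: +{a}
  S: {a,b}  A: {b}  B: {a}
pass 2: done
  S: {a,b}  A: {b}  B: {a}

FIRST(S) = ["a", "b"]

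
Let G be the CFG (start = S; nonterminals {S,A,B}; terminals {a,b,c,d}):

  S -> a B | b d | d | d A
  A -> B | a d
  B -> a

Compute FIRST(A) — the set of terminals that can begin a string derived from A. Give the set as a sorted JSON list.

FIRST iteration:
iter 1:
  A via A→a d: +{a}
  B via B→a: +{a}
  S via S→a B: +{a}
  S via S→b d: +{b}
  S via S→d: +{d}
  FIRST(S)={a,b,d}  FIRST(A)={a}  FIRST(B)={a}
iter 2: (stable)
  FIRST(S)={a,b,d}  FIRST(A)={a}  FIRST(B)={a}

FIRST(A) = ["a"]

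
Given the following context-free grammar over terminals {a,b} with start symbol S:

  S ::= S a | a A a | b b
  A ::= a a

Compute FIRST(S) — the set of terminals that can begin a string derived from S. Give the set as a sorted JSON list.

FIRST sets, iterate to fixpoint:
round 1:
  A via A→a a: +{a}
  S via S→a A a: +{a}
  S via S→b b: +{b}
  S: {a,b}  A: {a}
round 2: done
  S: {a,b}  A: {a}

FIRST(S) = ["a", "b"]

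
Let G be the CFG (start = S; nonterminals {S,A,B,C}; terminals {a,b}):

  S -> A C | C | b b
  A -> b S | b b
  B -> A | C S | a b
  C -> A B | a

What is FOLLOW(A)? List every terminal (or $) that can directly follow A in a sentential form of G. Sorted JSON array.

FIRST sets, iterate to fixpoint:
round 1:
  A via A→b S: +{b}
  B via B→A: +{b}
  B via B→a b: +{a}
  C via C→A B: +{b}
  C via C→a: +{a}
  S via S→A C: +{b}
  S via S→C: +{a}
  FIRST(S)={a,b}  FIRST(A)={b}  FIRST(B)={a,b}  FIRST(C)={a,b}
round 2: — fixpoint
  FIRST(S)={a,b}  FIRST(A)={b}  FIRST(B)={a,b}  FIRST(C)={a,b}

FOLLOW sets:
initialize: $ ∈ FOLLOW(S)
[1]
  B→C S: FOLLOW(C) ⊇ FIRST(S) = {a,b}; new: +{a,b}
  C→A B: FOLLOW(A) ⊇ FIRST(B) = {a,b}; new: +{a,b}
  C→A B: FOLLOW(B) ⊇ FOLLOW(C) ⊇ {a,b}; new: +{a,b}
  S→A C: FOLLOW(C) ⊇ FOLLOW(S) ⊇ {$}; new: +{$}
  FOLLOW[S]={$}  FOLLOW[A]={a,b}  FOLLOW[B]={a,b}  FOLLOW[C]={$,a,b}
[2]
  A→b S: FOLLOW(S) ⊇ FOLLOW(A) ⊇ {a,b}; new: +{a,b}
  C→A B: FOLLOW(B) ⊇ FOLLOW(C) ⊇ {$,a,b}; new: +{$}
  FOLLOW[S]={$,a,b}  FOLLOW[A]={a,b}  FOLLOW[B]={$,a,b}  FOLLOW[C]={$,a,b}
[3]
  B→A: FOLLOW(A) ⊇ FOLLOW(B) ⊇ {$,a,b}; new: +{$}
  FOLLOW[S]={$,a,b}  FOLLOW[A]={$,a,b}  FOLLOW[B]={$,a,b}  FOLLOW[C]={$,a,b}
[4] (no change)
  FOLLOW[S]={$,a,b}  FOLLOW[A]={$,a,b}  FOLLOW[B]={$,a,b}  FOLLOW[C]={$,a,b}

FOLLOW(A) = ["$", "a", "b"]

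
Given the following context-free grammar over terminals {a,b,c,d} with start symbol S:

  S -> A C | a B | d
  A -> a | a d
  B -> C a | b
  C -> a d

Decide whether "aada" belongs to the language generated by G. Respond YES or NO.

Convert to CNF:
  S -> A C | T0 B | d
  A -> T0 T1 | a
  B -> C T0 | b
  C -> T0 T1
  T0 -> a
  T1 -> d

Fill CYK table bottom-up:
  [0..0]={A,T0}  "a"  orig:{A}
  [1..1]={A,T0}  "a"  orig:{A}
  [2..2]={S,T1}  "d"  orig:{S}
  [3..3]={A,T0}  "a"  orig:{A}
  [0..1]=∅  "aa"
  [1..2]={A,C}  "ad"
  [2..3]=∅  "da"
  [0..2]={S}  "aad"
  [1..3]={B}  "ada"
  [0..3]={S}  "aada"

S ∈ T[0,3] ⇒ YES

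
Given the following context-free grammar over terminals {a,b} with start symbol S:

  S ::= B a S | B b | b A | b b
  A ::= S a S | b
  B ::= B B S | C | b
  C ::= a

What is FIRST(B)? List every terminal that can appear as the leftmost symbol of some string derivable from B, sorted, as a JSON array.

FIRST sets, iterate to fixpoint:
pass 1:
  A via A→b: +{b}
  B via B→b: +{b}
  C via C→a: +{a}
  S via S→B a S: +{b}
  FIRST[S]={b}  FIRST[A]={b}  FIRST[B]={b}  FIRST[C]={a}
pass 2:
  B via B→C: +{a}
  S via S→B a S: +{a}
  FIRST[S]={a,b}  FIRST[A]={b}  FIRST[B]={a,b}  FIRST[C]={a}
pass 3:
  A via A→S a S: +{a}
  FIRST[S]={a,b}  FIRST[A]={a,b}  FIRST[B]={a,b}  FIRST[C]={a}
pass 4: (stable)
  FIRST[S]={a,b}  FIRST[A]={a,b}  FIRST[B]={a,b}  FIRST[C]={a}

FIRST(B) = ["a", "b"]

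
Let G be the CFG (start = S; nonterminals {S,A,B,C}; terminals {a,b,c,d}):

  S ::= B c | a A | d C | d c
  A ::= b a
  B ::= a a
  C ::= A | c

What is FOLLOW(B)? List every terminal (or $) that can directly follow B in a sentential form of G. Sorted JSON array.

FIRST iteration:
round 1:
  A via A→b a: +{b}
  B via B→a a: +{a}
  C via C→A: +{b}
  C via C→c: +{c}
  S via S→B c: +{a}
  S via S→d C: +{d}
  FIRST[S]={a,d}  FIRST[A]={b}  FIRST[B]={a}  FIRST[C]={b,c}
round 2: done
  FIRST[S]={a,d}  FIRST[A]={b}  FIRST[B]={a}  FIRST[C]={b,c}

FOLLOW sets:
seed FOLLOW(S) with $
round 1:
  S→B c: FOLLOW(B) ⊇ FIRST(c) = {c}; new: +{c}
  S→a A: FOLLOW(A) ⊇ FOLLOW(S) ⊇ {$}; new: +{$}
  S→d C: FOLLOW(C) ⊇ FOLLOW(S) ⊇ {$}; new: +{$}
  S: {$}  A: {$}  B: {c}  C: {$}
round 2: (no change)
  S: {$}  A: {$}  B: {c}  C: {$}

FOLLOW(B) = ["c"]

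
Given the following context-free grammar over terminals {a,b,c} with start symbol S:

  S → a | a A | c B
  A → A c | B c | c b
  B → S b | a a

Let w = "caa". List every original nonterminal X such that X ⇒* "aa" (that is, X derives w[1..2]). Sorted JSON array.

Convert to CNF:
  S -> T0 B | T2 A | a
  A -> A T0 | B T0 | T0 T1
  B -> S T1 | T2 T2
  T0 -> c
  T1 -> b
  T2 -> a

Fill CYK table bottom-up (cells [i..j] with 1 ≤ i ≤ j ≤ 2 only):
  cell(1,1) a: {S,T2}  orig:{S}
  cell(2,2) a: {S,T2}  orig:{S}
  cell(1,2) aa: {B}

Original NTs in T[1,2] deriving "aa": ["B"]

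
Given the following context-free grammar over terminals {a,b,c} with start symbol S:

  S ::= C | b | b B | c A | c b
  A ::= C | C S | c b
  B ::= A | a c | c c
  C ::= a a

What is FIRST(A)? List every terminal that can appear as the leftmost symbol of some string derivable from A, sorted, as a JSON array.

Compute FIRST by fixpoint:
round 1:
  A via A→c b: +{c}
  B via B→A: +{c}
  B via B→a c: +{a}
  C via C→a a: +{a}
  S via S→C: +{a}
  S via S→b: +{b}
  S via S→c A: +{c}
  S: {a,b,c}  A: {c}  B: {a,c}  C: {a}
round 2:
  A via A→C: +{a}
  S: {a,b,c}  A: {a,c}  B: {a,c}  C: {a}
round 3: (stable)
  S: {a,b,c}  A: {a,c}  B: {a,c}  C: {a}

FIRST(A) = ["a", "c"]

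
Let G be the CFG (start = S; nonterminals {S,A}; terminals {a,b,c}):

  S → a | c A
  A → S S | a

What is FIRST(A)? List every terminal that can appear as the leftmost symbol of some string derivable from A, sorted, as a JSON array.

FIRST sets, iterate to fixpoint:
[1]
  A via A→a: +{a}
  S via S→a: +{a}
  S via S→c A: +{c}
  FIRST[S]={a,c}  FIRST[A]={a}
[2]
  A via A→S S: +{c}
  FIRST[S]={a,c}  FIRST[A]={a,c}
[3] (stable)
  FIRST[S]={a,c}  FIRST[A]={a,c}

FIRST(A) = ["a", "c"]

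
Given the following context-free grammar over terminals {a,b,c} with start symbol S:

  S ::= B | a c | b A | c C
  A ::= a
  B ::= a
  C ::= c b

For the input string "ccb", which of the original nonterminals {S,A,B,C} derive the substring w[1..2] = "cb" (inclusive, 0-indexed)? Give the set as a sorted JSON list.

CNF form of G:
  S -> T0 C | T1 A | T2 T0 | a
  A -> a
  B -> a
  C -> T0 T1
  T0 -> c
  T1 -> b
  T2 -> a

Fill CYK table bottom-up — only the sub-triangle for w[1..2]:
  cell(1,1) c: {T0}  orig:{}
  cell(2,2) b: {T1}  orig:{}
  cell(1,2) cb: {C}

Original NTs in T[1,2] deriving "cb": ["C"]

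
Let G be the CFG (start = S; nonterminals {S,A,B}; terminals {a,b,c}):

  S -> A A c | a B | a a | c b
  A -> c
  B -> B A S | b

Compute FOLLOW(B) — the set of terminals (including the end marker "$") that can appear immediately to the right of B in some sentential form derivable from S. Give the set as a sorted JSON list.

FIRST iteration:
round 1:
  A via A→c: +{c}
  B via B→b: +{b}
  S via S→A A c: +{c}
  S via S→a B: +{a}
  S: {a,c}  A: {c}  B: {b}
round 2: (no change)
  S: {a,c}  A: {c}  B: {b}

FOLLOW iteration:
FOLLOW(S) := {$}
iter 1:
  B→B A S: FOLLOW(B) ⊇ FIRST(A) = {c}; new: +{c}
  B→B A S: FOLLOW(A) ⊇ FIRST(S) = {a,c}; new: +{a,c}
  B→B A S: FOLLOW(S) ⊇ FOLLOW(B) ⊇ {c}; new: +{c}
  S→a B: FOLLOW(B) ⊇ FOLLOW(S) ⊇ {$,c}; new: +{$}
  FOLLOW(S)={$,c}  FOLLOW(A)={a,c}  FOLLOW(B)={$,c}
iter 2: — fixpoint
  FOLLOW(S)={$,c}  FOLLOW(A)={a,c}  FOLLOW(B)={$,c}

FOLLOW(B) = ["$", "c"]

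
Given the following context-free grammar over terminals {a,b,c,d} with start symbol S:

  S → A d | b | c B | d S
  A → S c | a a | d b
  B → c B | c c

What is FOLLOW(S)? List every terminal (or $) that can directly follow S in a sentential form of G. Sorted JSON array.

FIRST sets, iterate to fixpoint:
pass 1:
  A via A→a a: +{a}
  A via A→d b: +{d}
  B via B→c B: +{c}
  S via S→A d: +{a,d}
  S via S→b: +{b}
  S via S→c B: +{c}
  FIRST[S]={a,b,c,d}  FIRST[A]={a,d}  FIRST[B]={c}
pass 2:
  A via A→S c: +{b,c}
  FIRST[S]={a,b,c,d}  FIRST[A]={a,b,c,d}  FIRST[B]={c}
pass 3: (no change)
  FIRST[S]={a,b,c,d}  FIRST[A]={a,b,c,d}  FIRST[B]={c}

FOLLOW iteration:
FOLLOW(S) := {$}
[1]
  A→S c: FOLLOW(S) ⊇ FIRST(c) = {c}; new: +{c}
  S→A d: FOLLOW(A) ⊇ FIRST(d) = {d}; new: +{d}
  S→c B: FOLLOW(B) ⊇ FOLLOW(S) ⊇ {$,c}; new: +{$,c}
  S: {$,c}  A: {d}  B: {$,c}
[2] (no change)
  S: {$,c}  A: {d}  B: {$,c}

FOLLOW(S) = ["$", "c"]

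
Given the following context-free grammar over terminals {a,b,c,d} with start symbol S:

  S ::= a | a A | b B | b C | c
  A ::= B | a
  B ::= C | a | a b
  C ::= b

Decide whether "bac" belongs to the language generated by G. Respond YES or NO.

Convert to CNF:
  S -> T0 A | T1 B | T1 C | a | c
  A -> T0 T1 | a | b
  B -> T0 T1 | a | b
  C -> b
  T0 -> a
  T1 -> b

CYK table (by increasing span):
  [0..0]={A,B,C,T1}  "b"  orig:{A,B,C}
  [1..1]={A,B,S,T0}  "a"  orig:{A,B,S}
  [2..2]={S}  "c"
  [0..1]={S}  "ba"
  [1..2]=∅  "ac"
  [0..2]=∅  "bac"

S ∉ T[0,2] ⇒ NO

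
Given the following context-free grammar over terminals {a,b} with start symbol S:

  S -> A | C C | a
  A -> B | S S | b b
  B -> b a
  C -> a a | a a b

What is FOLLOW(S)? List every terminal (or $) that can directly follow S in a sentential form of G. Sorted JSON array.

FIRST iteration:
round 1:
  A via A→b b: +{b}
  B via B→b a: +{b}
  C via C→a a: +{a}
  S via S→A: +{b}
  S via S→C C: +{a}
  FIRST(S)={a,b}  FIRST(A)={b}  FIRST(B)={b}  FIRST(C)={a}
round 2:
  A via A→S S: +{a}
  FIRST(S)={a,b}  FIRST(A)={a,b}  FIRST(B)={b}  FIRST(C)={a}
round 3: done
  FIRST(S)={a,b}  FIRST(A)={a,b}  FIRST(B)={b}  FIRST(C)={a}

FOLLOW sets:
initialize: $ ∈ FOLLOW(S)
pass 1:
  A→S S: FOLLOW(S) ⊇ FIRST(S) = {a,b}; new: +{a,b}
  S→A: FOLLOW(A) ⊇ FOLLOW(S) ⊇ {$,a,b}; new: +{$,a,b}
  S→C C: FOLLOW(C) ⊇ FIRST(C) = {a}; new: +{a}
  S→C C: FOLLOW(C) ⊇ FOLLOW(S) ⊇ {$,a,b}; new: +{$,b}
  S: {$,a,b}  A: {$,a,b}  B: {}  C: {$,a,b}
pass 2:
  A→B: FOLLOW(B) ⊇ FOLLOW(A) ⊇ {$,a,b}; new: +{$,a,b}
  S: {$,a,b}  A: {$,a,b}  B: {$,a,b}  C: {$,a,b}
pass 3: — fixpoint
  S: {$,a,b}  A: {$,a,b}  B: {$,a,b}  C: {$,a,b}

FOLLOW(S) = ["$", "a", "b"]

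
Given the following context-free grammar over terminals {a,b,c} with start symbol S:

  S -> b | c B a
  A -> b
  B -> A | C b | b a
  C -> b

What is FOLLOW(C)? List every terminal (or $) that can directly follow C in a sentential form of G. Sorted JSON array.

FIRST sets, iterate to fixpoint:
iter 1:
  A via A→b: +{b}
  B via B→A: +{b}
  C via C→b: +{b}
  S via S→b: +{b}
  S via S→c B a: +{c}
  S: {b,c}  A: {b}  B: {b}  C: {b}
iter 2: done
  S: {b,c}  A: {b}  B: {b}  C: {b}

FOLLOW sets:
seed FOLLOW(S) with $
iter 1:
  B→C b: FOLLOW(C) ⊇ FIRST(b) = {b}; new: +{b}
  S→c B a: FOLLOW(B) ⊇ FIRST(a) = {a}; new: +{a}
  S: {$}  A: {}  B: {a}  C: {b}
iter 2:
  B→A: FOLLOW(A) ⊇ FOLLOW(B) ⊇ {a}; new: +{a}
  S: {$}  A: {a}  B: {a}  C: {b}
iter 3: (stable)
  S: {$}  A: {a}  B: {a}  C: {b}

FOLLOW(C) = ["b"]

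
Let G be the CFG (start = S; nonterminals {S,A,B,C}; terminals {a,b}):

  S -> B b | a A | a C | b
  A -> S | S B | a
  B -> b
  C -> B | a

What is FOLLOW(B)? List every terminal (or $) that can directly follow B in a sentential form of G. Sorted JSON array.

Compute FIRST by fixpoint:
[1]
  A via A→a: +{a}
  B via B→b: +{b}
  C via C→B: +{b}
  C via C→a: +{a}
  S via S→B b: +{b}
  S via S→a A: +{a}
  S: {a,b}  A: {a}  B: {b}  C: {a,b}
[2]
  A via A→S: +{b}
  S: {a,b}  A: {a,b}  B: {b}  C: {a,b}
[3] — fixpoint
  S: {a,b}  A: {a,b}  B: {b}  C: {a,b}

Compute FOLLOW by fixpoint:
FOLLOW(S) := {$}
pass 1:
  A→S B: FOLLOW(S) ⊇ FIRST(B) = {b}; new: +{b}
  S→B b: FOLLOW(B) ⊇ FIRST(b) = {b}; new: +{b}
  S→a A: FOLLOW(A) ⊇ FOLLOW(S) ⊇ {$,b}; new: +{$,b}
  S→a C: FOLLOW(C) ⊇ FOLLOW(S) ⊇ {$,b}; new: +{$,b}
  FOLLOW(S)={$,b}  FOLLOW(A)={$,b}  FOLLOW(B)={b}  FOLLOW(C)={$,b}
pass 2:
  A→S B: FOLLOW(B) ⊇ FOLLOW(A) ⊇ {$,b}; new: +{$}
  FOLLOW(S)={$,b}  FOLLOW(A)={$,b}  FOLLOW(B)={$,b}  FOLLOW(C)={$,b}
pass 3: (stable)
  FOLLOW(S)={$,b}  FOLLOW(A)={$,b}  FOLLOW(B)={$,b}  FOLLOW(C)={$,b}

FOLLOW(B) = ["$", "b"]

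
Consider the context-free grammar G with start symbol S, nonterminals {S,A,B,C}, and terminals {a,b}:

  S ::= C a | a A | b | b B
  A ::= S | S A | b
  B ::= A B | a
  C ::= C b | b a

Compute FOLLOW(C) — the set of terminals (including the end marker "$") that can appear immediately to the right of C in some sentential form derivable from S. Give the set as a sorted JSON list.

FIRST iteration:
[1]
  A via A→b: +{b}
  B via B→A B: +{b}
  B via B→a: +{a}
  C via C→b a: +{b}
  S via S→C a: +{b}
  S via S→a A: +{a}
  S: {a,b}  A: {b}  B: {a,b}  C: {b}
[2]
  A via A→S: +{a}
  S: {a,b}  A: {a,b}  B: {a,b}  C: {b}
[3] — fixpoint
  S: {a,b}  A: {a,b}  B: {a,b}  C: {b}

FOLLOW sets:
initialize: $ ∈ FOLLOW(S)
pass 1:
  A→S A: FOLLOW(S) ⊇ FIRST(A) = {a,b}; new: +{a,b}
  B→A B: FOLLOW(A) ⊇ FIRST(B) = {a,b}; new: +{a,b}
  C→C b: FOLLOW(C) ⊇ FIRST(b) = {b}; new: +{b}
  S→C a: FOLLOW(C) ⊇ FIRST(a) = {a}; new: +{a}
  S→a A: FOLLOW(A) ⊇ FOLLOW(S) ⊇ {$,a,b}; new: +{$}
  S→b B: FOLLOW(B) ⊇ FOLLOW(S) ⊇ {$,a,b}; new: +{$,a,b}
  FOLLOW(S)={$,a,b}  FOLLOW(A)={$,a,b}  FOLLOW(B)={$,a,b}  FOLLOW(C)={a,b}
pass 2: done
  FOLLOW(S)={$,a,b}  FOLLOW(A)={$,a,b}  FOLLOW(B)={$,a,b}  FOLLOW(C)={a,b}

FOLLOW(C) = ["a", "b"]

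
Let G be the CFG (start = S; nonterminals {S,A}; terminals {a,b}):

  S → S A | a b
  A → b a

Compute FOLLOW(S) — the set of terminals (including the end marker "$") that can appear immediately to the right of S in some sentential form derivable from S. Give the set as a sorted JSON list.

FIRST sets, iterate to fixpoint:
[1]
  A via A→b a: +{b}
  S via S→a b: +{a}
  S: {a}  A: {b}
[2] (stable)
  S: {a}  A: {b}

Compute FOLLOW by fixpoint:
FOLLOW(S) := {$}
round 1:
  S→S A: FOLLOW(S) ⊇ FIRST(A) = {b}; new: +{b}
  S→S A: FOLLOW(A) ⊇ FOLLOW(S) ⊇ {$,b}; new: +{$,b}
  S: {$,b}  A: {$,b}
round 2: done
  S: {$,b}  A: {$,b}

FOLLOW(S) = ["$", "b"]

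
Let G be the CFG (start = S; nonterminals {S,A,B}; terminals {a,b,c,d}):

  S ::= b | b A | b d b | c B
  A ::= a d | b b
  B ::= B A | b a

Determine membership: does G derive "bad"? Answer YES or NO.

Convert to CNF:
  S -> T2 A | T2 X4 | T3 B | b
  A -> T0 T1 | T2 T2
  B -> B A | T2 T0
  T0 -> a
  T1 -> d
  T2 -> b
  T3 -> c
  X4 -> T1 T2

Fill CYK table bottom-up:
  [0..0]={S,T2}  "b"  orig:{S}
  [1..1]={T0}  "a"  orig:{}
  [2..2]={T1}  "d"  orig:{}
  [0..1]={B}  "ba"
  [1..2]={A}  "ad"
  [0..2]={S}  "bad"

S ∈ T[0,2] ⇒ YES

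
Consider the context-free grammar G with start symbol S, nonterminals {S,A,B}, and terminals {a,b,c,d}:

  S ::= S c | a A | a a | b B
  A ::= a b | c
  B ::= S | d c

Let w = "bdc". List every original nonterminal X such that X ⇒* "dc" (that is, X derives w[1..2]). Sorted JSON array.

CNF form of G:
  S -> S T2 | T0 A | T0 T0 | T1 B
  A -> T0 T1 | c
  B -> S T2 | T0 A | T0 T0 | T1 B | T3 T2
  T0 -> a
  T1 -> b
  T2 -> c
  T3 -> d

Fill CYK table bottom-up, restricted to cells inside w[1..2]:
  [1..1]={T3}  "d"  orig:{}
  [2..2]={A,T2}  "c"  orig:{A}
  [1..2]={B}  "dc"

Original NTs in T[1,2] deriving "dc": ["B"]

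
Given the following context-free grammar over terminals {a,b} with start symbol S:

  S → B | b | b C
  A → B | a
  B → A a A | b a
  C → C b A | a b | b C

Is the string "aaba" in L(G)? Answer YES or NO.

CNF form of G:
  S -> A X5 | T1 C | T1 T0 | b
  A -> A X2 | T1 T0 | a
  B -> A X3 | T1 T0
  C -> C X4 | T0 T1 | T1 C
  T0 -> a
  T1 -> b
  X2 -> T0 A
  X3 -> T0 A
  X4 -> T1 A
  X5 -> T0 A

CYK table (by increasing span):
  T[0,0] 'a' = {A,T0}  orig:{A}
  T[1,1] 'a' = {A,T0}  orig:{A}
  T[2,2] 'b' = {S,T1}  orig:{S}
  T[3,3] 'a' = {A,T0}  orig:{A}
  T[0,1] 'aa' = {X2,X3,X5}  orig:{}
  T[1,2] 'ab' = {C}
  T[2,3] 'ba' = {A,B,S,X4}  orig:{A,B,S}
  T[0,2] 'aab' = ∅
  T[1,3] 'aba' = {X2,X3,X5}  orig:{}
  T[0,3] 'aaba' = {A,B,S}

S ∈ T[0,3] ⇒ YES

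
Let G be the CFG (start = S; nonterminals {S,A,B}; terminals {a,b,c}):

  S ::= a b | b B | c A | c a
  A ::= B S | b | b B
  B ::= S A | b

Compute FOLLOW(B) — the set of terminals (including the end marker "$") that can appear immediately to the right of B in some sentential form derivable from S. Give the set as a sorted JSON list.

FIRST sets, iterate to fixpoint:
iter 1:
  A via A→b: +{b}
  B via B→b: +{b}
  S via S→a b: +{a}
  S via S→b B: +{b}
  S via S→c A: +{c}
  S: {a,b,c}  A: {b}  B: {b}
iter 2:
  B via B→S A: +{a,c}
  S: {a,b,c}  A: {b}  B: {a,b,c}
iter 3:
  A via A→B S: +{a,c}
  S: {a,b,c}  A: {a,b,c}  B: {a,b,c}
iter 4: done
  S: {a,b,c}  A: {a,b,c}  B: {a,b,c}

Compute FOLLOW by fixpoint:
initialize: $ ∈ FOLLOW(S)
iter 1:
  A→B S: FOLLOW(B) ⊇ FIRST(S) = {a,b,c}; new: +{a,b,c}
  B→S A: FOLLOW(S) ⊇ FIRST(A) = {a,b,c}; new: +{a,b,c}
  B→S A: FOLLOW(A) ⊇ FOLLOW(B) ⊇ {a,b,c}; new: +{a,b,c}
  S→b B: FOLLOW(B) ⊇ FOLLOW(S) ⊇ {$,a,b,c}; new: +{$}
  S→c A: FOLLOW(A) ⊇ FOLLOW(S) ⊇ {$,a,b,c}; new: +{$}
  FOLLOW[S]={$,a,b,c}  FOLLOW[A]={$,a,b,c}  FOLLOW[B]={$,a,b,c}
iter 2: — fixpoint
  FOLLOW[S]={$,a,b,c}  FOLLOW[A]={$,a,b,c}  FOLLOW[B]={$,a,b,c}

FOLLOW(B) = ["$", "a", "b", "c"]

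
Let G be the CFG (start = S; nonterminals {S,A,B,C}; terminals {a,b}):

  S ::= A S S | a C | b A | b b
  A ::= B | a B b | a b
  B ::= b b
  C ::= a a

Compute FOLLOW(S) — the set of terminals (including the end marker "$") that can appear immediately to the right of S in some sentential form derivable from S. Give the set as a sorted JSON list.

Compute FIRST by fixpoint:
iter 1:
  A via A→a B b: +{a}
  B via B→b b: +{b}
  C via C→a a: +{a}
  S via S→A S S: +{a}
  S via S→b A: +{b}
  FIRST(S)={a,b}  FIRST(A)={a}  FIRST(B)={b}  FIRST(C)={a}
iter 2:
  A via A→B: +{b}
  FIRST(S)={a,b}  FIRST(A)={a,b}  FIRST(B)={b}  FIRST(C)={a}
iter 3: (no change)
  FIRST(S)={a,b}  FIRST(A)={a,b}  FIRST(B)={b}  FIRST(C)={a}

Compute FOLLOW by fixpoint:
initialize: $ ∈ FOLLOW(S)
iter 1:
  A→a B b: FOLLOW(B) ⊇ FIRST(b) = {b}; new: +{b}
  S→A S S: FOLLOW(A) ⊇ FIRST(S) = {a,b}; new: +{a,b}
  S→A S S: FOLLOW(S) ⊇ FIRST(S) = {a,b}; new: +{a,b}
  S→a C: FOLLOW(C) ⊇ FOLLOW(S) ⊇ {$,a,b}; new: +{$,a,b}
  S→b A: FOLLOW(A) ⊇ FOLLOW(S) ⊇ {$,a,b}; new: +{$}
  FOLLOW(S)={$,a,b}  FOLLOW(A)={$,a,b}  FOLLOW(B)={b}  FOLLOW(C)={$,a,b}
iter 2:
  A→B: FOLLOW(B) ⊇ FOLLOW(A) ⊇ {$,a,b}; new: +{$,a}
  FOLLOW(S)={$,a,b}  FOLLOW(A)={$,a,b}  FOLLOW(B)={$,a,b}  FOLLOW(C)={$,a,b}
iter 3: done
  FOLLOW(S)={$,a,b}  FOLLOW(A)={$,a,b}  FOLLOW(B)={$,a,b}  FOLLOW(C)={$,a,b}

FOLLOW(S) = ["$", "a", "b"]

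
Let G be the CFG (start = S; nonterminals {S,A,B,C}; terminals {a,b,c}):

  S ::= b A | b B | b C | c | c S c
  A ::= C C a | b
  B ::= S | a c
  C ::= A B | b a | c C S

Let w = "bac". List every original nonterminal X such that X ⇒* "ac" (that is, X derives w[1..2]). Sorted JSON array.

CNF form of G:
  S -> T1 X6 | T2 A | T2 B | T2 C | c
  A -> C X3 | b
  B -> T0 T1 | T1 X4 | T2 A | T2 B | T2 C | c
  C -> A B | T1 X5 | T2 T0
  T0 -> a
  T1 -> c
  T2 -> b
  X3 -> C T0
  X4 -> S T1
  X5 -> C S
  X6 -> S T1

Fill CYK table bottom-up (cells [i..j] with 1 ≤ i ≤ j ≤ 2 only):
  [1..1]={T0}  "a"  orig:{}
  [2..2]={B,S,T1}  "c"  orig:{B,S}
  [1..2]={B}  "ac"

Original NTs in T[1,2] deriving "ac": ["B"]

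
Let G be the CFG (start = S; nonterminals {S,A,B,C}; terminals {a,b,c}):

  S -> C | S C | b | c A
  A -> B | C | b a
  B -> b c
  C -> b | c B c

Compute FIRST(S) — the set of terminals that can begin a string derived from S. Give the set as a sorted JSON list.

FIRST sets, iterate to fixpoint:
iter 1:
  A via A→b a: +{b}
  B via B→b c: +{b}
  C via C→b: +{b}
  C via C→c B c: +{c}
  S via S→C: +{b,c}
  FIRST[S]={b,c}  FIRST[A]={b}  FIRST[B]={b}  FIRST[C]={b,c}
iter 2:
  A via A→C: +{c}
  FIRST[S]={b,c}  FIRST[A]={b,c}  FIRST[B]={b}  FIRST[C]={b,c}
iter 3: (no change)
  FIRST[S]={b,c}  FIRST[A]={b,c}  FIRST[B]={b}  FIRST[C]={b,c}

FIRST(S) = ["b", "c"]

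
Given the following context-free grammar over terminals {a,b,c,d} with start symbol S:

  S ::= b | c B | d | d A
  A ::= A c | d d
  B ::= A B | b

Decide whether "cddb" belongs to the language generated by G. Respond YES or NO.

CNF form of G:
  S -> T0 B | T1 A | b | d
  A -> A T0 | T1 T1
  B -> A B | b
  T0 -> c
  T1 -> d

CYK table (by increasing span):
  cell(0,0) c: {T0}  orig:{}
  cell(1,1) d: {S,T1}  orig:{S}
  cell(2,2) d: {S,T1}  orig:{S}
  cell(3,3) b: {B,S}
  cell(0,1) cd: ∅
  cell(1,2) dd: {A}
  cell(2,3) db: ∅
  cell(0,2) cdd: ∅
  cell(1,3) ddb: {B}
  cell(0,3) cddb: {S}

S ∈ T[0,3] ⇒ YES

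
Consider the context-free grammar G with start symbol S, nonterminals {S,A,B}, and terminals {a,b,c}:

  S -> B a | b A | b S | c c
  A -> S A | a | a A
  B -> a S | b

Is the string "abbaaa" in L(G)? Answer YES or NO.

CNF form of G:
  S -> B T0 | T1 A | T1 S | T2 T2
  A -> S A | T0 A | a
  B -> T0 S | b
  T0 -> a
  T1 -> b
  T2 -> c

CYK table (by increasing span):
  T[0,0] 'a' = {A,T0}  orig:{A}
  T[1,1] 'b' = {B,T1}  orig:{B}
  T[2,2] 'b' = {B,T1}  orig:{B}
  T[3,3] 'a' = {A,T0}  orig:{A}
  T[4,4] 'a' = {A,T0}  orig:{A}
  T[5,5] 'a' = {A,T0}  orig:{A}
  T[0,1] 'ab' = ∅
  T[1,2] 'bb' = ∅
  T[2,3] 'ba' = {S}
  T[3,4] 'aa' = {A}
  T[4,5] 'aa' = {A}
  T[0,2] 'abb' = ∅
  T[1,3] 'bba' = {S}
  T[2,4] 'baa' = {A,S}
  T[3,5] 'aaa' = {A}
  T[0,3] 'abba' = {B}
  T[1,4] 'bbaa' = {A,S}
  T[2,5] 'baaa' = {A,S}
  T[0,4] 'abbaa' = {A,B,S}
  T[1,5] 'bbaaa' = {A,S}
  T[0,5] 'abbaaa' = {A,B,S}

S ∈ T[0,5] ⇒ YES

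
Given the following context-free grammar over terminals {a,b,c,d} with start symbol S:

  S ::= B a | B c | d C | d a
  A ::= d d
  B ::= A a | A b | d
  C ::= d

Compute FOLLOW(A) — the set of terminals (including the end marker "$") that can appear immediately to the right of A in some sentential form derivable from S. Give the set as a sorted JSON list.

Compute FIRST by fixpoint:
pass 1:
  A via A→d d: +{d}
  B via B→A a: +{d}
  C via C→d: +{d}
  S via S→B a: +{d}
  FIRST[S]={d}  FIRST[A]={d}  FIRST[B]={d}  FIRST[C]={d}
pass 2: done
  FIRST[S]={d}  FIRST[A]={d}  FIRST[B]={d}  FIRST[C]={d}

Compute FOLLOW by fixpoint:
FOLLOW(S) := {$}
iter 1:
  B→A a: FOLLOW(A) ⊇ FIRST(a) = {a}; new: +{a}
  B→A b: FOLLOW(A) ⊇ FIRST(b) = {b}; new: +{b}
  S→B a: FOLLOW(B) ⊇ FIRST(a) = {a}; new: +{a}
  S→B c: FOLLOW(B) ⊇ FIRST(c) = {c}; new: +{c}
  S→d C: FOLLOW(C) ⊇ FOLLOW(S) ⊇ {$}; new: +{$}
  S: {$}  A: {a,b}  B: {a,c}  C: {$}
iter 2: (stable)
  S: {$}  A: {a,b}  B: {a,c}  C: {$}

FOLLOW(A) = ["a", "b"]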